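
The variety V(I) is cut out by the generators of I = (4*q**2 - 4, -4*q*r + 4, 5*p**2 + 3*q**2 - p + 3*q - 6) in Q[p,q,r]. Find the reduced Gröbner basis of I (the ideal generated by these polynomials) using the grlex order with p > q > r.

G = {p**2 - 1/5*p + 3/5*r - 3/5, r**2 - 1, q - r}

f_1 = 4*q**2 - 4, LT = q**2.
f_2 = -4*q*r + 4, LT = q*r.
f_3 = 5*p**2 + 3*q**2 - p + 3*q - 6, LT = p**2.

S(f_1,f_2): lcm = q**2*r. S = q - r.
  reduce S modulo (f_1, f_2, f_3):
  remainder q - r ≠ 0; add g_4 = q - r to the basis.

S(f_2,g_4): lcm = q*r. S = r**2 - 1.
  reduce S modulo (f_1, f_2, f_3, g_4):
  remainder r**2 - 1 ≠ 0; add g_5 = r**2 - 1 to the basis.

The other S-polynomials (S(f_1,f_3), S(f_2,f_3), S(f_1,g_4), S(f_3,g_4), S(f_1,g_5), S(f_2,g_5), S(f_3,g_5), S(g_4,g_5)) all reduce to 0 modulo the current basis, so we have a Gröbner basis.
Inter-reduce: drop elements whose leading term is divisible by another's, tail-reduce, and make monic.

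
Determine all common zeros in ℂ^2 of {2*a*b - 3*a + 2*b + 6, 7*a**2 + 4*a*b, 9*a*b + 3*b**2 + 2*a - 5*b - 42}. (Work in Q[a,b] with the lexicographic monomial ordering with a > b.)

Compute a lex Gröbner basis by Buchberger's algorithm.
f_1 = 2*a*b - 3*a + 2*b + 6, LT = a*b.
f_2 = 7*a**2 + 4*a*b, LT = a**2.
f_3 = 9*a*b + 2*a + 3*b**2 - 5*b - 42, LT = a*b.

S(f_1,f_2): lcm = a**2*b. S = -3/2*a**2 - 4/7*a*b**2 + a*b + 3*a.
  reduce S modulo (f_1, f_2, f_3):
  remainder 9/2*a + 4/7*b**2 + 5/7*b - 3 ≠ 0; add h_4 = 9/2*a + 4/7*b**2 + 5/7*b - 3 to the basis.

S(f_1,f_3): lcm = a*b. S = -31/18*a - 1/3*b**2 + 14/9*b + 23/3.
  reduce S modulo (f_1, f_2, f_3, h_4):
  remainder -65/567*b**2 + 1037/567*b + 176/27 ≠ 0; add h_5 = -65/567*b**2 + 1037/567*b + 176/27 to the basis.

S(f_2,f_3): lcm = a**2*b. S = -2/9*a**2 + 5/21*a*b**2 + 5/9*a*b + 14/3*a.
  reduce S modulo (f_1, f_2, f_3, h_4, h_5):
  remainder -78437/4095*b - 78437/1365 ≠ 0; add h_6 = -78437/4095*b - 78437/1365 to the basis.

The other S-polynomials (S(f_1,h_4), S(f_2,h_4), S(f_3,h_4), S(f_1,h_5), S(f_2,h_5), S(f_3,h_5), S(h_4,h_5), S(f_1,h_6), S(f_2,h_6), S(f_3,h_6), S(h_4,h_6), S(h_5,h_6)) all reduce to 0 modulo the current basis, so we have a Gröbner basis.
Inter-reduce: drop elements whose leading term is divisible by another's, tail-reduce, and make monic.
Reduced Gröbner basis: {a, b + 3}.

The lex basis is triangular: the last element involves only b. Solving b + 3 = 0 gives b ∈ {-3}; substituting each value into the earlier elements determines the remaining variables.
  b = -3: the earlier basis element becomes a = 0, giving a = 0 — point (0, -3).

{(0, -3)}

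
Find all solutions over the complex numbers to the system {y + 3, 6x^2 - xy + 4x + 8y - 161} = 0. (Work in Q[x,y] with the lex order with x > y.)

{(-37/6, -3), (5, -3)}

Compute a lex Gröbner basis by Buchberger's algorithm.
f_1 = y + 3, LT = y.
f_2 = 6x^2 - xy + 4x + 8y - 161, LT = x^2.

The S-polynomials (S(f_1,f_2)) all reduce to 0 modulo the current basis, so we have a Gröbner basis.
Inter-reduce: drop elements whose leading term is divisible by another's, tail-reduce, and make monic.
Reduced Gröbner basis: {x^2 + 7/6x - 185/6, y + 3}.

Elimination: the polynomial y + 3 lies in the elimination ideal for y, so y ∈ {-3}. For each such y, the remaining basis elements (now univariate) give the rest of the solution.
  y = -3: the earlier basis element becomes x^2 + 7/6x - 185/6 = 0, giving x = -37/6, 5 — points (-37/6, -3), (5, -3).
Substituting each solution back into the original system confirms all equations vanish.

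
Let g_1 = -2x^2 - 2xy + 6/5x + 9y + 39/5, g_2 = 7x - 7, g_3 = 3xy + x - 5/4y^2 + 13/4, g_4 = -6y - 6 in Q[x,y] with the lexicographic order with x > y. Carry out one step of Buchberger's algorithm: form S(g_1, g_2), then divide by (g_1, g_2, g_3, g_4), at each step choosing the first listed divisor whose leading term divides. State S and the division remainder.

S(g_1, g_2) = xy + 2/5x - 9/2y - 39/10; remainder on division = 0.

lcm(LM(g_1), LM(g_2)) = x^2.
S = (lcm/LT(g_1))·g_1 − (lcm/LT(g_2))·g_2 = xy + 2/5x - 9/2y - 39/10.
Reduce S modulo (g_1, g_2, g_3, g_4) in that order:
  leading term xy: subtract (1/7y)·g_2 from xy + 2/5x - 9/2y - 39/10 → 2/5x - 7/2y - 39/10
  leading term x: subtract (2/35)·g_2 from 2/5x - 7/2y - 39/10 → -7/2y - 7/2
  leading term y: subtract (7/12)·g_4 from -7/2y - 7/2 → 0
The remainder is 0, so this S-polynomial contributes no new basis element.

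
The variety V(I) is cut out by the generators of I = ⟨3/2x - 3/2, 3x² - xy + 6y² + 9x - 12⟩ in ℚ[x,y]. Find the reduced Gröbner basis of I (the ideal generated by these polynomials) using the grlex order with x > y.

This is the nonlinear analogue of row-reducing a linear system.

f_1 = 3/2x - 3/2, LT = x.
f_2 = 3x² - xy + 6y² + 9x - 12, LT = x².

S(f_1,f_2): lcm = x². S = ⅓xy - 2y² - 4x + 4.
  leading term xy: subtract (2/9y)·f_1 from ⅓xy - 2y² - 4x + 4 → -2y² - 4x + ⅓y + 4
  leading term y²: no divisor's leading term divides it; move -2y² to the remainder.
  leading term x: subtract (-8/3)·f_1 from -4x + ⅓y + 4 → ⅓y
  leading term y: no divisor's leading term divides it; move ⅓y to the remainder.
  remainder -2y² + ⅓y ≠ 0; add g_3 = -2y² + ⅓y to the basis.

The other S-polynomials (S(f_1,g_3), S(f_2,g_3)) all reduce to 0 modulo the current basis, so we have a Gröbner basis.
Inter-reduce: drop elements whose leading term is divisible by another's, tail-reduce, and make monic.

G = {y² - ⅙y, x - 1}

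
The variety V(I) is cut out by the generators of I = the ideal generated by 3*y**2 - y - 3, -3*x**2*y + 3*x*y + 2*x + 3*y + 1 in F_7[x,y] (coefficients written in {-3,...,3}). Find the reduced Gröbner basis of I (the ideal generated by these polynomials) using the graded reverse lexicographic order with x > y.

G = {x**2 - 3*x*y + 2*y + 3, y**2 + 2*y - 1}

f_1 = 3*y**2 - y - 3, LT = y**2.
f_2 = -3*x**2*y + 3*x*y + 2*x + 3*y + 1, LT = x**2*y.

S(f_1,f_2): lcm = x**2*y**2. S = 2*x**2*y + x*y**2 - x**2 + 3*x*y + y**2 - 2*y.
  leading term x**2*y: subtract (-3)·f_2 from 2*x**2*y + x*y**2 - x**2 + 3*x*y + y**2 - 2*y → x*y**2 - x**2 - 2*x*y + y**2 - x + 3
  leading term x*y**2: subtract (-2*x)·f_1 from x*y**2 - x**2 - 2*x*y + y**2 - x + 3 → -x**2 + 3*x*y + y**2 + 3
  leading term x**2: no divisor's leading term divides it; move -x**2 to the remainder.
  leading term x*y: no divisor's leading term divides it; move 3*x*y to the remainder.
  leading term y**2: subtract (-2)·f_1 from y**2 + 3 → -2*y - 3
  leading term y: no divisor's leading term divides it; move -2*y to the remainder.
  leading term 1: no divisor's leading term divides it; move -3 to the remainder.
  remainder -x**2 + 3*x*y - 2*y - 3 ≠ 0; add g_3 = -x**2 + 3*x*y - 2*y - 3 to the basis.

The other S-polynomials (S(f_1,g_3), S(f_2,g_3)) all reduce to 0 modulo the current basis, so we have a Gröbner basis.
Inter-reduce: drop elements whose leading term is divisible by another's, tail-reduce, and make monic.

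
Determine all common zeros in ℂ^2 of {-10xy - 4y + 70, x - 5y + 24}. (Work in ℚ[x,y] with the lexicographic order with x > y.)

{(-127/5, -7/25), (1, 5)}

Compute a lex Gröbner basis by Buchberger's algorithm.
f_1 = -10xy - 4y + 70, LT = xy.
f_2 = x - 5y + 24, LT = x.

S(f_1,f_2): lcm = xy. S = 5y² - 118/5y - 7.
  leading term y²: no divisor's leading term divides it; move 5y² to the remainder.
  leading term y: no divisor's leading term divides it; move -118/5y to the remainder.
  leading term 1: no divisor's leading term divides it; move -7 to the remainder.
  remainder 5y² - 118/5y - 7 ≠ 0; add h_3 = 5y² - 118/5y - 7 to the basis.

The other S-polynomials (S(f_1,h_3), S(f_2,h_3)) all reduce to 0 modulo the current basis, so we have a Gröbner basis.
Inter-reduce: drop elements whose leading term is divisible by another's, tail-reduce, and make monic.
Reduced Gröbner basis: {x - 5y + 24, y² - 118/25y - 7/5}.

Since the basis is lex-ordered, y² - 118/25y - 7/5 is univariate in y. Its roots are {-7/25, 5}. Back-substituting each root into the other basis elements fixes the other coordinates.
  y = -7/25: the earlier basis element becomes x + 127/5 = 0, giving x = -127/5 — point (-127/5, -7/25).
  y = 5: the earlier basis element becomes x - 1 = 0, giving x = 1 — point (1, 5).
Substituting each solution back into the original system confirms all equations vanish.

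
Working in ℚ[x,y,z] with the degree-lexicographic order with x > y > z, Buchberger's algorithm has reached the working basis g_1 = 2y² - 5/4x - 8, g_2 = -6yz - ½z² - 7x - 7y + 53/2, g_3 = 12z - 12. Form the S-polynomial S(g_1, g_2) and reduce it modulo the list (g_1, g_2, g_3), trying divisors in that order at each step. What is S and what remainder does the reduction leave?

lcm(LM(g_1), LM(g_2)) = y²z.
S = (lcm/LT(g_1))·g_1 − (lcm/LT(g_2))·g_2 = -1/12yz² - 7/6xy - ⅝xz - 7/6y² + 53/12y - 4z.
Reduce S modulo (g_1, g_2, g_3) in that order:
  leading term yz²: subtract (1/72z)·g_2 from -1/12yz² - 7/6xy - ⅝xz - 7/6y² + 53/12y - 4z → 1/144z³ - 7/6xy - 19/36xz - 7/6y² + 7/72yz + 53/12y - 629/144z
  leading term z³: subtract (1/1728z²)·g_3 from 1/144z³ - 7/6xy - 19/36xz - 7/6y² + 7/72yz + 53/12y - 629/144z → -7/6xy - 19/36xz - 7/6y² + 7/72yz + 1/144z² + 53/12y - 629/144z
  leading term xy: no divisor's leading term divides it; move -7/6xy to the remainder.
  leading term xz: subtract (-19/432x)·g_3 from -19/36xz - 7/6y² + 7/72yz + 1/144z² + 53/12y - 629/144z → -7/6y² + 7/72yz + 1/144z² - 19/36x + 53/12y - 629/144z
  leading term y²: subtract (-7/12)·g_1 from -7/6y² + 7/72yz + 1/144z² - 19/36x + 53/12y - 629/144z → 7/72yz + 1/144z² - 181/144x + 53/12y - 629/144z - 14/3
  leading term yz: subtract (-7/432)·g_2 from 7/72yz + 1/144z² - 181/144x + 53/12y - 629/144z - 14/3 → -1/864z² - 37/27x + 1859/432y - 629/144z - 3661/864
  leading term z²: subtract (-1/10368z)·g_3 from -1/864z² - 37/27x + 1859/432y - 629/144z - 3661/864 → -37/27x + 1859/432y - 3775/864z - 3661/864
  leading term x: no divisor's leading term divides it; move -37/27x to the remainder.
  leading term y: no divisor's leading term divides it; move 1859/432y to the remainder.
  leading term z: subtract (-3775/10368)·g_3 from -3775/864z - 3661/864 → -1859/216
  leading term 1: no divisor's leading term divides it; move -1859/216 to the remainder.
The remainder -7/6xy - 37/27x + 1859/432y - 1859/216 is nonzero, so it would be added as the next basis element.

S(g_1, g_2) = -1/12yz² - 7/6xy - ⅝xz - 7/6y² + 53/12y - 4z; remainder on division = -7/6xy - 37/27x + 1859/432y - 1859/216.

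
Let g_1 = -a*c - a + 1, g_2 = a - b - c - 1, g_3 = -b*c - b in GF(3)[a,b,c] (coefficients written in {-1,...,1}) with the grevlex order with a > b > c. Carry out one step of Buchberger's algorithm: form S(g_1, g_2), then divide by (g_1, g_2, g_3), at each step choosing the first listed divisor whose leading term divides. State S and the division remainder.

lcm(LM(g_1), LM(g_2)) = a*c.
S = (lcm/LT(g_1))·g_1 − (lcm/LT(g_2))·g_2 = b*c + c**2 + a + c - 1.
Reduce S modulo (g_1, g_2, g_3) in that order:
  leading term b*c: subtract (-1)·g_3 from b*c + c**2 + a + c - 1 → c**2 + a - b + c - 1
  leading term c**2: no divisor's leading term divides it; move c**2 to the remainder.
  leading term a: subtract (1)·g_2 from a - b + c - 1 → -c
  leading term c: no divisor's leading term divides it; move -c to the remainder.
The remainder c**2 - c is nonzero, so it would be added as the next basis element.
An S-polynomial is built so that the two leading terms cancel; whether anything survives reduction is exactly the Gröbner-basis criterion.

S(g_1, g_2) = b*c + c**2 + a + c - 1; remainder on division = c**2 - c.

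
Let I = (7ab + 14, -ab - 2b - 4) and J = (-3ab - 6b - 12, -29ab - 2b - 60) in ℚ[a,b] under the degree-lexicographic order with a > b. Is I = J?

Yes, the ideals are equal.

Two ideals are equal iff their reduced Gröbner bases coincide (the reduced basis is unique for a fixed ordering).
Buchberger on the first generating set:
f_1 = 7ab + 14, LT = ab.
f_2 = -ab - 2b - 4, LT = ab.

S(f_1,f_2): lcm = ab. S = -2b - 2.
  leading term b: no divisor's leading term divides it; move -2b to the remainder.
  leading term 1: no divisor's leading term divides it; move -2 to the remainder.
  remainder -2b - 2 ≠ 0; add g_3 = -2b - 2 to the basis.

S(f_1,g_3): lcm = ab. S = -a + 2.
  leading term a: no divisor's leading term divides it; move -a to the remainder.
  leading term 1: no divisor's leading term divides it; move 2 to the remainder.
  remainder -a + 2 ≠ 0; add g_4 = -a + 2 to the basis.

S(f_2,g_3): lcm = ab. S = -a + 2b + 4.
  leading term a: subtract (1)·g_4 from -a + 2b + 4 → 2b + 2
  leading term b: subtract (-1)·g_3 from 2b + 2 → 0
  remainder 0.

S(f_1,g_4): lcm = ab. S = 2b + 2.
  leading term b: subtract (-1)·g_3 from 2b + 2 → 0
  remainder 0.

S(f_2,g_4): lcm = ab. S = 4b + 4.
  leading term b: subtract (-2)·g_3 from 4b + 4 → 0
  remainder 0.

S(g_3,g_4): leading monomials are coprime, so the S-polynomial reduces to 0 (Buchberger's first criterion).
Every S-polynomial of the final basis reduces to 0, so we have a Gröbner basis.
Inter-reduce: drop elements whose leading term is divisible by another's, tail-reduce, and make monic.
Reduced Gröbner basis: {a - 2, b + 1}.

Buchberger on the second generating set:
h_1 = -3ab - 6b - 12, LT = ab.
h_2 = -29ab - 2b - 60, LT = ab.

S(h_1,h_2): lcm = ab. S = 56/29b + 56/29.
  leading term b: no divisor's leading term divides it; move 56/29b to the remainder.
  leading term 1: no divisor's leading term divides it; move 56/29 to the remainder.
  remainder 56/29b + 56/29 ≠ 0; add k_3 = 56/29b + 56/29 to the basis.

S(h_1,k_3): lcm = ab. S = -a + 2b + 4.
  leading term a: no divisor's leading term divides it; move -a to the remainder.
  leading term b: subtract (29/28)·k_3 from 2b + 4 → 2
  leading term 1: no divisor's leading term divides it; move 2 to the remainder.
  remainder -a + 2 ≠ 0; add k_4 = -a + 2 to the basis.

S(h_2,k_3): lcm = ab. S = -a + 2/29b + 60/29.
  leading term a: subtract (1)·k_4 from -a + 2/29b + 60/29 → 2/29b + 2/29
  leading term b: subtract (1/28)·k_3 from 2/29b + 2/29 → 0
  remainder 0.

S(h_1,k_4): lcm = ab. S = 4b + 4.
  leading term b: subtract (29/14)·k_3 from 4b + 4 → 0
  remainder 0.

S(h_2,k_4): lcm = ab. S = 60/29b + 60/29.
  leading term b: subtract (15/14)·k_3 from 60/29b + 60/29 → 0
  remainder 0.

S(k_3,k_4): leading monomials are coprime, so the S-polynomial reduces to 0 (Buchberger's first criterion).
Every S-polynomial of the final basis reduces to 0, so we have a Gröbner basis.
Inter-reduce: drop elements whose leading term is divisible by another's, tail-reduce, and make monic.
Reduced Gröbner basis: {a - 2, b + 1}.

These coincide, so the ideals are equal.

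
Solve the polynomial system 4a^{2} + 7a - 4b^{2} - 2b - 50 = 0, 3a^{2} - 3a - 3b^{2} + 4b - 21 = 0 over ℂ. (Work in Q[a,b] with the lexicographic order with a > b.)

Compute a lex Gröbner basis by Buchberger's algorithm.
f_1 = 4a^{2} + 7a - 4b^{2} - 2b - 50, LT = a^{2}.
f_2 = 3a^{2} - 3a - 3b^{2} + 4b - 21, LT = a^{2}.

S(f_1,f_2): lcm = a^{2}. S = \tfrac{11}{4}a - \tfrac{11}{6}b - \tfrac{11}{2}.
  reduce S modulo (f_1, f_2):
  remainder \tfrac{11}{4}a - \tfrac{11}{6}b - \tfrac{11}{2} ≠ 0; add h_3 = \tfrac{11}{4}a - \tfrac{11}{6}b - \tfrac{11}{2} to the basis.

S(f_1,h_3): lcm = a^{2}. S = \tfrac{2}{3}ab + \tfrac{15}{4}a - b^{2} - \tfrac{1}{2}b - \tfrac{25}{2}.
  reduce S modulo (f_1, f_2, h_3):
  remainder -\tfrac{5}{9}b^{2} + \tfrac{10}{3}b - 5 ≠ 0; add h_4 = -\tfrac{5}{9}b^{2} + \tfrac{10}{3}b - 5 to the basis.

The other S-polynomials (S(f_2,h_3), S(f_1,h_4), S(f_2,h_4), S(h_3,h_4)) all reduce to 0 modulo the current basis, so we have a Gröbner basis.
Inter-reduce: drop elements whose leading term is divisible by another's, tail-reduce, and make monic.
Reduced Gröbner basis: {a - \tfrac{2}{3}b - 2, b^{2} - 6b + 9}.

From the last basis element, b^{2} - 6b + 9 = 0, so b takes values in {3}. Each choice, substituted upward through the basis, yields the corresponding point(s) of the solution set.
  b = 3: the earlier basis element becomes a - 4 = 0, giving a = 4 — point (4, 3).

{(4, 3)}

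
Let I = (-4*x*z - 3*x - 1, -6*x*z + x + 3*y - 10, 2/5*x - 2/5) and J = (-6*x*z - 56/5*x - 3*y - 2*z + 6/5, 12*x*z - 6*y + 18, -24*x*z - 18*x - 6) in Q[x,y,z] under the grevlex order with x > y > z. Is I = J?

For a fixed monomial order, each ideal has a unique reduced Gröbner basis; comparing bases decides equality.
Buchberger on the first generating set:
f_1 = -4*x*z - 3*x - 1, LT = x*z.
f_2 = -6*x*z + x + 3*y - 10, LT = x*z.
f_3 = 2/5*x - 2/5, LT = x.

S(f_1,f_2): lcm = x*z. S = 11/12*x + 1/2*y - 17/12.
  leading term x: subtract (55/24)·f_3 from 11/12*x + 1/2*y - 17/12 → 1/2*y - 1/2
  leading term y: no divisor's leading term divides it; move 1/2*y to the remainder.
  leading term 1: no divisor's leading term divides it; move -1/2 to the remainder.
  remainder 1/2*y - 1/2 ≠ 0; add g_4 = 1/2*y - 1/2 to the basis.

S(f_1,f_3): lcm = x*z. S = 3/4*x + z + 1/4.
  leading term x: subtract (15/8)·f_3 from 3/4*x + z + 1/4 → z + 1
  leading term z: no divisor's leading term divides it; move z to the remainder.
  leading term 1: no divisor's leading term divides it; move 1 to the remainder.
  remainder z + 1 ≠ 0; add g_5 = z + 1 to the basis.

The other S-polynomials (S(f_2,f_3), S(f_1,g_4), S(f_2,g_4), S(f_3,g_4), S(f_1,g_5), S(f_2,g_5), S(f_3,g_5), S(g_4,g_5)) all reduce to 0 modulo the current basis, so we have a Gröbner basis.
Inter-reduce: drop elements whose leading term is divisible by another's, tail-reduce, and make monic.
Reduced Gröbner basis: {x - 1, y - 1, z + 1}.

Buchberger on the second generating set:
h_1 = -6*x*z - 56/5*x - 3*y - 2*z + 6/5, LT = x*z.
h_2 = 12*x*z - 6*y + 18, LT = x*z.
h_3 = -24*x*z - 18*x - 6, LT = x*z.

S(h_1,h_2): lcm = x*z. S = 28/15*x + y + 1/3*z - 17/10.
  leading term x: no divisor's leading term divides it; move 28/15*x to the remainder.
  leading term y: no divisor's leading term divides it; move y to the remainder.
  leading term z: no divisor's leading term divides it; move 1/3*z to the remainder.
  leading term 1: no divisor's leading term divides it; move -17/10 to the remainder.
  remainder 28/15*x + y + 1/3*z - 17/10 ≠ 0; add k_4 = 28/15*x + y + 1/3*z - 17/10 to the basis.

S(h_1,h_3): lcm = x*z. S = 67/60*x + 1/2*y + 1/3*z - 9/20.
  leading term x: subtract (67/112)·k_4 from 67/60*x + 1/2*y + 1/3*z - 9/20 → -11/112*y + 15/112*z + 127/224
  leading term y: no divisor's leading term divides it; move -11/112*y to the remainder.
  leading term z: no divisor's leading term divides it; move 15/112*z to the remainder.
  leading term 1: no divisor's leading term divides it; move 127/224 to the remainder.
  remainder -11/112*y + 15/112*z + 127/224 ≠ 0; add k_5 = -11/112*y + 15/112*z + 127/224 to the basis.

S(h_1,k_4): lcm = x*z. S = -15/28*y*z - 5/28*z**2 + 28/15*x + 1/2*y + 209/168*z - 1/5.
  leading term y*z: subtract (60/11*z)·k_5 from -15/28*y*z - 5/28*z**2 + 28/15*x + 1/2*y + 209/168*z - 1/5 → -10/11*z**2 + 28/15*x + 1/2*y - 61/33*z - 1/5
  leading term z**2: no divisor's leading term divides it; move -10/11*z**2 to the remainder.
  leading term x: subtract (1)·k_4 from 28/15*x + 1/2*y - 61/33*z - 1/5 → -1/2*y - 24/11*z + 3/2
  leading term y: subtract (56/11)·k_5 from -1/2*y - 24/11*z + 3/2 → -63/22*z - 61/44
  leading term z: no divisor's leading term divides it; move -63/22*z to the remainder.
  leading term 1: no divisor's leading term divides it; move -61/44 to the remainder.
  remainder -10/11*z**2 - 63/22*z - 61/44 ≠ 0; add k_6 = -10/11*z**2 - 63/22*z - 61/44 to the basis.

The other S-polynomials (S(h_2,h_3), S(h_2,k_4), S(h_3,k_4), S(h_1,k_5), S(h_2,k_5), S(h_3,k_5), S(k_4,k_5), S(h_1,k_6), S(h_2,k_6), S(h_3,k_6), S(k_4,k_6), S(k_5,k_6)) all reduce to 0 modulo the current basis, so we have a Gröbner basis.
Inter-reduce: drop elements whose leading term is divisible by another's, tail-reduce, and make monic.
Reduced Gröbner basis: {z**2 + 63/20*z + 61/40, x + 10/11*z + 24/11, y - 15/11*z - 127/22}.

The bases are distinct; the ideals are different.

No, the ideals differ.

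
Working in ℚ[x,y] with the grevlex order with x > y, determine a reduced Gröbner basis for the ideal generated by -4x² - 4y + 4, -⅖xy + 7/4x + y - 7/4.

f_1 = -4x² - 4y + 4, LT = x².
f_2 = -⅖xy + 7/4x + y - 7/4, LT = xy.

S(f_1,f_2): lcm = x²y. S = 35/8x² + 5/2xy + y² - 35/8x - y.
  reduce S modulo (f_1, f_2):
  remainder y² + 105/16x + ⅞y - 105/16 ≠ 0; add g_3 = y² + 105/16x + ⅞y - 105/16 to the basis.

The other S-polynomials (S(f_1,g_3), S(f_2,g_3)) all reduce to 0 modulo the current basis, so we have a Gröbner basis.

G = {x² + y - 1, xy - 35/8x - 5/2y + 35/8, y² + 105/16x + ⅞y - 105/16}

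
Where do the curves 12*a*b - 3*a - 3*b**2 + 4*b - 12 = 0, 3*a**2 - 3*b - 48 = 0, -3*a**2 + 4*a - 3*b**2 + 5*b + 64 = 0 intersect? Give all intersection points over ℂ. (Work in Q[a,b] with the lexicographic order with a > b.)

Compute a lex Gröbner basis by Buchberger's algorithm.
f_1 = 12*a*b - 3*a - 3*b**2 + 4*b - 12, LT = a*b.
f_2 = 3*a**2 - 3*b - 48, LT = a**2.
f_3 = -3*a**2 + 4*a - 3*b**2 + 5*b + 64, LT = a**2.

S(f_1,f_2): lcm = a**2*b. S = -1/4*a**2 - 1/4*a*b**2 + 1/3*a*b - a + b**2 + 16*b.
  leading term a**2: subtract (-1/12)·f_2 from -1/4*a**2 - 1/4*a*b**2 + 1/3*a*b - a + b**2 + 16*b → -1/4*a*b**2 + 1/3*a*b - a + b**2 + 63/4*b - 4
  leading term a*b**2: subtract (-1/48*b)·f_1 from -1/4*a*b**2 + 1/3*a*b - a + b**2 + 63/4*b - 4 → 13/48*a*b - a - 1/16*b**3 + 13/12*b**2 + 31/2*b - 4
  leading term a*b: subtract (13/576)·f_1 from 13/48*a*b - a - 1/16*b**3 + 13/12*b**2 + 31/2*b - 4 → -179/192*a - 1/16*b**3 + 221/192*b**2 + 2219/144*b - 179/48
  leading term a: no divisor's leading term divides it; move -179/192*a to the remainder.
  leading term b**3: no divisor's leading term divides it; move -1/16*b**3 to the remainder.
  leading term b**2: no divisor's leading term divides it; move 221/192*b**2 to the remainder.
  leading term b: no divisor's leading term divides it; move 2219/144*b to the remainder.
  leading term 1: no divisor's leading term divides it; move -179/48 to the remainder.
  remainder -179/192*a - 1/16*b**3 + 221/192*b**2 + 2219/144*b - 179/48 ≠ 0; add h_4 = -179/192*a - 1/16*b**3 + 221/192*b**2 + 2219/144*b - 179/48 to the basis.

S(f_1,f_3): lcm = a**2*b. S = -1/4*a**2 - 1/4*a*b**2 + 5/3*a*b - a - b**3 + 5/3*b**2 + 64/3*b.
  leading term a**2: subtract (-1/12)·f_2 from -1/4*a**2 - 1/4*a*b**2 + 5/3*a*b - a - b**3 + 5/3*b**2 + 64/3*b → -1/4*a*b**2 + 5/3*a*b - a - b**3 + 5/3*b**2 + 253/12*b - 4
  leading term a*b**2: subtract (-1/48*b)·f_1 from -1/4*a*b**2 + 5/3*a*b - a - b**3 + 5/3*b**2 + 253/12*b - 4 → 77/48*a*b - a - 17/16*b**3 + 7/4*b**2 + 125/6*b - 4
  leading term a*b: subtract (77/576)·f_1 from 77/48*a*b - a - 17/16*b**3 + 7/4*b**2 + 125/6*b - 4 → -115/192*a - 17/16*b**3 + 413/192*b**2 + 2923/144*b - 115/48
  leading term a: subtract (115/179)·h_4 from -115/192*a - 17/16*b**3 + 413/192*b**2 + 2923/144*b - 115/48 → -183/179*b**3 + 758/537*b**2 + 5584/537*b
  leading term b**3: no divisor's leading term divides it; move -183/179*b**3 to the remainder.
  leading term b**2: no divisor's leading term divides it; move 758/537*b**2 to the remainder.
  leading term b: no divisor's leading term divides it; move 5584/537*b to the remainder.
  remainder -183/179*b**3 + 758/537*b**2 + 5584/537*b ≠ 0; add h_5 = -183/179*b**3 + 758/537*b**2 + 5584/537*b to the basis.

S(f_2,f_3): lcm = a**2. S = 4/3*a - b**2 + 2/3*b + 16/3.
  leading term a: subtract (-256/179)·h_4 from 4/3*a - b**2 + 2/3*b + 16/3 → -16/179*b**3 + 347/537*b**2 + 36578/1611*b
  leading term b**3: subtract (16/183)·h_5 from -16/179*b**3 + 347/537*b**2 + 36578/1611*b → 287/549*b**2 + 11966/549*b
  leading term b**2: no divisor's leading term divides it; move 287/549*b**2 to the remainder.
  leading term b: no divisor's leading term divides it; move 11966/549*b to the remainder.
  remainder 287/549*b**2 + 11966/549*b ≠ 0; add h_6 = 287/549*b**2 + 11966/549*b to the basis.

S(f_1,h_4): lcm = a*b. S = -1/4*a - 12/179*b**4 + 221/179*b**3 + 34967/2148*b**2 - 11/3*b - 1.
  leading term a: subtract (48/179)·h_4 from -1/4*a - 12/179*b**4 + 221/179*b**3 + 34967/2148*b**2 - 11/3*b - 1 → -12/179*b**4 + 224/179*b**3 + 8576/537*b**2 - 1396/179*b
  leading term b**4: subtract (4/61*b)·h_5 from -12/179*b**4 + 224/179*b**3 + 8576/537*b**2 - 1396/179*b → 37960/32757*b**3 + 500800/32757*b**2 - 1396/179*b
  leading term b**3: subtract (-37960/33489)·h_5 from 37960/32757*b**3 + 500800/32757*b**2 - 1396/179*b → 1696720/100467*b**2 + 400652/100467*b
  leading term b**2: subtract (1696720/52521)·h_6 from 1696720/100467*b**2 + 400652/100467*b → -330950236/472689*b
  leading term b: no divisor's leading term divides it; move -330950236/472689*b to the remainder.
  remainder -330950236/472689*b ≠ 0; add h_7 = -330950236/472689*b to the basis.

The other S-polynomials (S(f_2,h_4), S(f_3,h_4), S(f_1,h_5), S(f_2,h_5), S(f_3,h_5), S(h_4,h_5), S(f_1,h_6), S(f_2,h_6), S(f_3,h_6), S(h_4,h_6), S(h_5,h_6), S(f_1,h_7), S(f_2,h_7), S(f_3,h_7), S(h_4,h_7), S(h_5,h_7), S(h_6,h_7)) all reduce to 0 modulo the current basis, so we have a Gröbner basis.
Inter-reduce: drop elements whose leading term is divisible by another's, tail-reduce, and make monic.
Reduced Gröbner basis: {a + 4, b}.

A lex Gröbner basis eliminates variables successively. Here b depends only on b, with roots {0}; lifting each root through the earlier basis elements recovers the full solutions.
  b = 0: the earlier basis element becomes a + 4 = 0, giving a = -4 — point (-4, 0).

{(-4, 0)}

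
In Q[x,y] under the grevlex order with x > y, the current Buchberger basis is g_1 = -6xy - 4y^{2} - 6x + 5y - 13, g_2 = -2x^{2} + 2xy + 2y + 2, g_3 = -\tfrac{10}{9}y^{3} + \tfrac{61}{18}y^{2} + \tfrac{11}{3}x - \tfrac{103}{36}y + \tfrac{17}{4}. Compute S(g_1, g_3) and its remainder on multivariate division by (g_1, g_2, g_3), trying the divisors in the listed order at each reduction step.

lcm(LM(g_1), LM(g_3)) = xy^{3}.
S = (lcm/LT(g_1))·g_1 − (lcm/LT(g_3))·g_3 = \tfrac{2}{3}y^{4} + \tfrac{81}{20}xy^{2} - \tfrac{5}{6}y^{3} + \tfrac{33}{10}x^{2} - \tfrac{103}{40}xy + \tfrac{13}{6}y^{2} + \tfrac{153}{40}x.
Reduce S modulo (g_1, g_2, g_3) in that order:
  leading term y^{4}: subtract (-\tfrac{3}{5}y)·g_3 from \tfrac{2}{3}y^{4} + \tfrac{81}{20}xy^{2} - \tfrac{5}{6}y^{3} + \tfrac{33}{10}x^{2} - \tfrac{103}{40}xy + \tfrac{13}{6}y^{2} + \tfrac{153}{40}x → \tfrac{81}{20}xy^{2} + \tfrac{6}{5}y^{3} + \tfrac{33}{10}x^{2} - \tfrac{3}{8}xy + \tfrac{9}{20}y^{2} + \tfrac{153}{40}x + \tfrac{51}{20}y
  leading term xy^{2}: subtract (-\tfrac{27}{40}y)·g_1 from \tfrac{81}{20}xy^{2} + \tfrac{6}{5}y^{3} + \tfrac{33}{10}x^{2} - \tfrac{3}{8}xy + \tfrac{9}{20}y^{2} + \tfrac{153}{40}x + \tfrac{51}{20}y → -\tfrac{3}{2}y^{3} + \tfrac{33}{10}x^{2} - \tfrac{177}{40}xy + \tfrac{153}{40}y^{2} + \tfrac{153}{40}x - \tfrac{249}{40}y
  leading term y^{3}: subtract (\tfrac{27}{20})·g_3 from -\tfrac{3}{2}y^{3} + \tfrac{33}{10}x^{2} - \tfrac{177}{40}xy + \tfrac{153}{40}y^{2} + \tfrac{153}{40}x - \tfrac{249}{40}y → \tfrac{33}{10}x^{2} - \tfrac{177}{40}xy - \tfrac{3}{4}y^{2} - \tfrac{9}{8}x - \tfrac{189}{80}y - \tfrac{459}{80}
  leading term x^{2}: subtract (-\tfrac{33}{20})·g_2 from \tfrac{33}{10}x^{2} - \tfrac{177}{40}xy - \tfrac{3}{4}y^{2} - \tfrac{9}{8}x - \tfrac{189}{80}y - \tfrac{459}{80} → -\tfrac{9}{8}xy - \tfrac{3}{4}y^{2} - \tfrac{9}{8}x + \tfrac{15}{16}y - \tfrac{39}{16}
  leading term xy: subtract (\tfrac{3}{16})·g_1 from -\tfrac{9}{8}xy - \tfrac{3}{4}y^{2} - \tfrac{9}{8}x + \tfrac{15}{16}y - \tfrac{39}{16} → 0
The remainder is 0, so this S-polynomial contributes no new basis element.

S(g_1, g_3) = \tfrac{2}{3}y^{4} + \tfrac{81}{20}xy^{2} - \tfrac{5}{6}y^{3} + \tfrac{33}{10}x^{2} - \tfrac{103}{40}xy + \tfrac{13}{6}y^{2} + \tfrac{153}{40}x; remainder on division = 0.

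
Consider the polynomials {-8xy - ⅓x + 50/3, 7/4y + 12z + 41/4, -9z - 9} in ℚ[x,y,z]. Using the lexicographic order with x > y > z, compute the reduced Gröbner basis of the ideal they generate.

G = {x - 2, y - 1, z + 1}

f_1 = -8xy - ⅓x + 50/3, LT = xy.
f_2 = 7/4y + 12z + 41/4, LT = y.
f_3 = -9z - 9, LT = z.

S(f_1,f_2): lcm = xy. S = -48/7xz - 977/168x - 25/12.
  leading term xz: subtract (16/21x)·f_3 from -48/7xz - 977/168x - 25/12 → 25/24x - 25/12
  leading term x: no divisor's leading term divides it; move 25/24x to the remainder.
  leading term 1: no divisor's leading term divides it; move -25/12 to the remainder.
  remainder 25/24x - 25/12 ≠ 0; add g_4 = 25/24x - 25/12 to the basis.

The other S-polynomials (S(f_1,f_3), S(f_2,f_3), S(f_1,g_4), S(f_2,g_4), S(f_3,g_4)) all reduce to 0 modulo the current basis, so we have a Gröbner basis.
Inter-reduce: drop elements whose leading term is divisible by another's, tail-reduce, and make monic.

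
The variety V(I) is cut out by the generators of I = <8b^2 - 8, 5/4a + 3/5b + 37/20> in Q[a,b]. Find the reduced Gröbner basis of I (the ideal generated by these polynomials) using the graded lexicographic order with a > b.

f_1 = 8b^2 - 8, LT = b^2.
f_2 = 5/4a + 3/5b + 37/20, LT = a.

The S-polynomials (S(f_1,f_2)) all reduce to 0 modulo the current basis, so we have a Gröbner basis.

G = {b^2 - 1, a + 12/25b + 37/25}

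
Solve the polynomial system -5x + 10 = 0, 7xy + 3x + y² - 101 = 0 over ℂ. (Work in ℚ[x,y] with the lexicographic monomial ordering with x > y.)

{(2, -19), (2, 5)}

Compute a lex Gröbner basis by Buchberger's algorithm.
f_1 = -5x + 10, LT = x.
f_2 = 7xy + 3x + y² - 101, LT = xy.

S(f_1,f_2): lcm = xy. S = -3/7x - 1/7y² - 2y + 101/7.
  leading term x: subtract (3/35)·f_1 from -3/7x - 1/7y² - 2y + 101/7 → -1/7y² - 2y + 95/7
  leading term y²: no divisor's leading term divides it; move -1/7y² to the remainder.
  leading term y: no divisor's leading term divides it; move -2y to the remainder.
  leading term 1: no divisor's leading term divides it; move 95/7 to the remainder.
  remainder -1/7y² - 2y + 95/7 ≠ 0; add h_3 = -1/7y² - 2y + 95/7 to the basis.

The other S-polynomials (S(f_1,h_3), S(f_2,h_3)) all reduce to 0 modulo the current basis, so we have a Gröbner basis.
Inter-reduce: drop elements whose leading term is divisible by another's, tail-reduce, and make monic.
Reduced Gröbner basis: {x - 2, y² + 14y - 95}.

Since the basis is lex-ordered, y² + 14y - 95 is univariate in y. Its roots are {-19, 5}. Back-substituting each root into the other basis elements fixes the other coordinates.
  y = -19: the earlier basis element becomes x - 2 = 0, giving x = 2 — point (2, -19).
  y = 5: the earlier basis element becomes x - 2 = 0, giving x = 2 — point (2, 5).
Substituting each solution back into the original system confirms all equations vanish.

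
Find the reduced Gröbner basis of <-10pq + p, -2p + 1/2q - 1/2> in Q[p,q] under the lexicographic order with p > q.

f_1 = -10pq + p, LT = pq.
f_2 = -2p + 1/2q - 1/2, LT = p.

S(f_1,f_2): lcm = pq. S = -1/10p + 1/4q^2 - 1/4q.
  leading term p: subtract (1/20)·f_2 from -1/10p + 1/4q^2 - 1/4q → 1/4q^2 - 11/40q + 1/40
  leading term q^2: no divisor's leading term divides it; move 1/4q^2 to the remainder.
  leading term q: no divisor's leading term divides it; move -11/40q to the remainder.
  leading term 1: no divisor's leading term divides it; move 1/40 to the remainder.
  remainder 1/4q^2 - 11/40q + 1/40 ≠ 0; add g_3 = 1/4q^2 - 11/40q + 1/40 to the basis.

S(f_1,g_3): lcm = pq^2. S = pq - 1/10p.
  leading term pq: subtract (-1/10)·f_1 from pq - 1/10p → 0
  remainder 0.

S(f_2,g_3): leading monomials are coprime, so the S-polynomial reduces to 0 (Buchberger's first criterion).
Every S-polynomial of the final basis reduces to 0, so we have a Gröbner basis.
Inter-reduce: drop elements whose leading term is divisible by another's, tail-reduce, and make monic.

G = {p - 1/4q + 1/4, q^2 - 11/10q + 1/10}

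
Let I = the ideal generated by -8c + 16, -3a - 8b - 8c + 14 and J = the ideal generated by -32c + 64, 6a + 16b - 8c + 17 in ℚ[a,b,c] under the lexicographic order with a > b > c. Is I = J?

Since reduced Gröbner bases are canonical representatives of ideals under a given ordering, it suffices to compute and compare them.
Buchberger on the first generating set:
f_1 = -8c + 16, LT = c.
f_2 = -3a - 8b - 8c + 14, LT = a.

The S-polynomials (S(f_1,f_2)) all reduce to 0 modulo the current basis, so we have a Gröbner basis.
Inter-reduce: drop elements whose leading term is divisible by another's, tail-reduce, and make monic.
Reduced Gröbner basis: {a + 8/3b + ⅔, c - 2}.

Buchberger on the second generating set:
h_1 = -32c + 64, LT = c.
h_2 = 6a + 16b - 8c + 17, LT = a.

The S-polynomials (S(h_1,h_2)) all reduce to 0 modulo the current basis, so we have a Gröbner basis.
Inter-reduce: drop elements whose leading term is divisible by another's, tail-reduce, and make monic.
Reduced Gröbner basis: {a + 8/3b + ⅙, c - 2}.

Since the reduced bases disagree, the two ideals are not the same.

No, the ideals differ.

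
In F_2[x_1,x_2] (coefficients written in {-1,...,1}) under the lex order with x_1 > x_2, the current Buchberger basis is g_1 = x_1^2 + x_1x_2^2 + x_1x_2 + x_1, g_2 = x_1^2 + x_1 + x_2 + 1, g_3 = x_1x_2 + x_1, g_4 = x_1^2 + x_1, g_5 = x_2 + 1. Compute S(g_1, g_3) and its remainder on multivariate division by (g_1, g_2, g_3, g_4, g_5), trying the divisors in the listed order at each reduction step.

lcm(LM(g_1), LM(g_3)) = x_1^2x_2.
S = (lcm/LT(g_1))·g_1 − (lcm/LT(g_3))·g_3 = x_1^2 + x_1x_2^3 + x_1x_2^2 + x_1x_2.
Reduce S modulo (g_1, g_2, g_3, g_4, g_5) in that order:
  leading term x_1^2: subtract (1)·g_1 from x_1^2 + x_1x_2^3 + x_1x_2^2 + x_1x_2 → x_1x_2^3 + x_1
  leading term x_1x_2^3: subtract (x_2^2)·g_3 from x_1x_2^3 + x_1 → x_1x_2^2 + x_1
  leading term x_1x_2^2: subtract (x_2)·g_3 from x_1x_2^2 + x_1 → x_1x_2 + x_1
  leading term x_1x_2: subtract (1)·g_3 from x_1x_2 + x_1 → 0
The remainder is 0, so this S-polynomial contributes no new basis element.
An S-polynomial is built so that the two leading terms cancel; whether anything survives reduction is exactly the Gröbner-basis criterion.

S(g_1, g_3) = x_1^2 + x_1x_2^3 + x_1x_2^2 + x_1x_2; remainder on division = 0.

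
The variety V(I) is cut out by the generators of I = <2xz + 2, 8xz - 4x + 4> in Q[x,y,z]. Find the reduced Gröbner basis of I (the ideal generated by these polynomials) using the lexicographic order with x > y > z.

G = {x + 1, z - 1}

The reduced Gröbner basis is the canonical form of the ideal for this ordering.

f_1 = 2xz + 2, LT = xz.
f_2 = 8xz - 4x + 4, LT = xz.

S(f_1,f_2): lcm = xz. S = 1/2x + 1/2.
  leading term x: no divisor's leading term divides it; move 1/2x to the remainder.
  leading term 1: no divisor's leading term divides it; move 1/2 to the remainder.
  remainder 1/2x + 1/2 ≠ 0; add g_3 = 1/2x + 1/2 to the basis.

S(f_1,g_3): lcm = xz. S = -z + 1.
  leading term z: no divisor's leading term divides it; move -z to the remainder.
  leading term 1: no divisor's leading term divides it; move 1 to the remainder.
  remainder -z + 1 ≠ 0; add g_4 = -z + 1 to the basis.

S(f_2,g_3): lcm = xz. S = -1/2x - z + 1/2.
  leading term x: subtract (-1)·g_3 from -1/2x - z + 1/2 → -z + 1
  leading term z: subtract (1)·g_4 from -z + 1 → 0
  remainder 0.

S(f_1,g_4): lcm = xz. S = x + 1.
  leading term x: subtract (2)·g_3 from x + 1 → 0
  remainder 0.

S(f_2,g_4): lcm = xz. S = 1/2x + 1/2.
  leading term x: subtract (1)·g_3 from 1/2x + 1/2 → 0
  remainder 0.

S(g_3,g_4): leading monomials are coprime, so the S-polynomial reduces to 0 (Buchberger's first criterion).
Every S-polynomial of the final basis reduces to 0, so we have a Gröbner basis.
Inter-reduce: drop elements whose leading term is divisible by another's, tail-reduce, and make monic.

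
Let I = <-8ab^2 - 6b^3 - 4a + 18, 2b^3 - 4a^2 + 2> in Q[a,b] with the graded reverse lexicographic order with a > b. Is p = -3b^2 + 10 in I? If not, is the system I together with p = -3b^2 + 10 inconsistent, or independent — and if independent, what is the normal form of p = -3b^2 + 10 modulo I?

Adjoining -3b^2 + 10 makes the ideal the whole ring: the system is inconsistent.

First compute the reduced Gröbner basis of I by Buchberger's algorithm.
f_1 = -8ab^2 - 6b^3 - 4a + 18, LT = ab^2.
f_2 = 2b^3 - 4a^2 + 2, LT = b^3.

S(f_1,f_2): lcm = ab^3. S = 3/4b^4 + 2a^3 + 1/2ab - a - 9/4b.
  reduce S modulo (f_1, f_2):
  remainder 2a^3 + 3/2a^2b + 1/2ab - a - 3b ≠ 0; add h_3 = 2a^3 + 3/2a^2b + 1/2ab - a - 3b to the basis.

The other S-polynomials (S(f_1,h_3), S(f_2,h_3)) all reduce to 0 modulo the current basis, so we have a Gröbner basis.
Inter-reduce: drop elements whose leading term is divisible by another's, tail-reduce, and make monic.
Reduced Gröbner basis: {a^3 + 3/4a^2b + 1/4ab - 1/2a - 3/2b, ab^2 + 3/2a^2 + 1/2a - 3, b^3 - 2a^2 + 1}.
Label its elements g_1 = a^3 + 3/4a^2b + 1/4ab - 1/2a - 3/2b, g_2 = ab^2 + 3/2a^2 + 1/2a - 3, g_3 = b^3 - 2a^2 + 1.

Reduce p = -3b^2 + 10 modulo G:
  leading term b^2: no divisor's leading term divides it; move -3b^2 to the remainder.
  leading term 1: no divisor's leading term divides it; move 10 to the remainder.
  normal form = -3b^2 + 10.
The normal form is nonzero, so p ∉ I. Since p minus its normal form lies in I, I + (p) = I + (r) where r = -3b^2 + 10; decide whether this ideal is the whole ring.
Run Buchberger on G together with r (pairs among the g_i already reduce to 0 since G is a Gröbner basis):
g_1 = a^3 + 3/4a^2b + 1/4ab - 1/2a - 3/2b, LT = a^3.
g_2 = ab^2 + 3/2a^2 + 1/2a - 3, LT = ab^2.
g_3 = b^3 - 2a^2 + 1, LT = b^3.
r = -3b^2 + 10, LT = b^2.

S(g_2,r): lcm = ab^2. S = 3/2a^2 + 23/6a - 3.
  reduce S modulo (g_1, g_2, g_3, r):
  remainder 3/2a^2 + 23/6a - 3 ≠ 0; add m_5 = 3/2a^2 + 23/6a - 3 to the basis.

S(g_3,r): lcm = b^3. S = -2a^2 + 10/3b + 1.
  reduce S modulo (g_1, g_2, g_3, r, m_5):
  remainder 46/9a + 10/3b - 3 ≠ 0; add m_6 = 46/9a + 10/3b - 3 to the basis.

S(g_1,m_5): lcm = a^3. S = 3/4a^2b - 23/9a^2 + 1/4ab + 3/2a - 3/2b.
  reduce S modulo (g_1, g_2, g_3, r, m_5, m_6):
  remainder -3860/621b + 2671/828 ≠ 0; add m_7 = -3860/621b + 2671/828 to the basis.

S(g_2,m_7): lcm = ab^2. S = 3/2a^2 + 8013/15440ab + 1/2a - 3.
  reduce S modulo (g_1, g_2, g_3, r, m_5, m_6, m_7):
  remainder -19721803437/10966105600 ≠ 0; add m_8 = -19721803437/10966105600 to the basis.

The other S-polynomials (S(g_1,g_2), S(g_1,g_3), S(g_1,r), S(g_2,g_3), S(g_2,m_5), S(g_3,m_5), S(r,m_5), S(g_1,m_6), S(g_2,m_6), S(g_3,m_6), S(r,m_6), S(m_5,m_6), S(g_1,m_7), S(g_3,m_7), S(r,m_7), S(m_5,m_7), S(m_6,m_7), S(g_1,m_8), S(g_2,m_8), S(g_3,m_8), S(r,m_8), S(m_5,m_8), S(m_6,m_8), S(m_7,m_8)) all reduce to 0 modulo the current basis, so we have a Gröbner basis.
Inter-reduce: drop elements whose leading term is divisible by another's, tail-reduce, and make monic.
Reduced Gröbner basis: {1}.
The reduced Gröbner basis of I + (p) is {1}: the ideal is the whole ring, so the enlarged system has no common solution — adjoining p is inconsistent.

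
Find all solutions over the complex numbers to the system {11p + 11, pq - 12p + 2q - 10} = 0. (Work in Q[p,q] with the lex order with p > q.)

{(-1, -2)}

Compute a lex Gröbner basis by Buchberger's algorithm.
f_1 = 11p + 11, LT = p.
f_2 = pq - 12p + 2q - 10, LT = pq.

S(f_1,f_2): lcm = pq. S = 12p - q + 10.
  leading term p: subtract (12/11)·f_1 from 12p - q + 10 → -q - 2
  leading term q: no divisor's leading term divides it; move -q to the remainder.
  leading term 1: no divisor's leading term divides it; move -2 to the remainder.
  remainder -q - 2 ≠ 0; add h_3 = -q - 2 to the basis.

The other S-polynomials (S(f_1,h_3), S(f_2,h_3)) all reduce to 0 modulo the current basis, so we have a Gröbner basis.
Inter-reduce: drop elements whose leading term is divisible by another's, tail-reduce, and make monic.
Reduced Gröbner basis: {p + 1, q + 2}.

The lex basis is triangular: the last element involves only q. Solving q + 2 = 0 gives q ∈ {-2}; substituting each value into the earlier elements determines the remaining variables.
  q = -2: the earlier basis element becomes p + 1 = 0, giving p = -1 — point (-1, -2).
Each listed point satisfies every original equation (direct substitution).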